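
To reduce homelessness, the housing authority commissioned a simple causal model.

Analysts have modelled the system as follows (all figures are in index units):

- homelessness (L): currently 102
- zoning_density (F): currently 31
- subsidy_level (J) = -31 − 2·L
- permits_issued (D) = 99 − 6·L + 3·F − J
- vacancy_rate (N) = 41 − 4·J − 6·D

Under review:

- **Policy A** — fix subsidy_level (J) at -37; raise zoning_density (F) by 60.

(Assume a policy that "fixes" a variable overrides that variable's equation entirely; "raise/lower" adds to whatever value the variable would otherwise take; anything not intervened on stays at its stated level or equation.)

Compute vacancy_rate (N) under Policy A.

1407

Policy A (J := -37, F + 60):
  L = 102
  F = 31 + 60 = 91
  J = -37
  D = 99 − 6·102 + 3·91 − (-37) = -203
  N = 41 − 4·(-37) − 6·(-203) = 1407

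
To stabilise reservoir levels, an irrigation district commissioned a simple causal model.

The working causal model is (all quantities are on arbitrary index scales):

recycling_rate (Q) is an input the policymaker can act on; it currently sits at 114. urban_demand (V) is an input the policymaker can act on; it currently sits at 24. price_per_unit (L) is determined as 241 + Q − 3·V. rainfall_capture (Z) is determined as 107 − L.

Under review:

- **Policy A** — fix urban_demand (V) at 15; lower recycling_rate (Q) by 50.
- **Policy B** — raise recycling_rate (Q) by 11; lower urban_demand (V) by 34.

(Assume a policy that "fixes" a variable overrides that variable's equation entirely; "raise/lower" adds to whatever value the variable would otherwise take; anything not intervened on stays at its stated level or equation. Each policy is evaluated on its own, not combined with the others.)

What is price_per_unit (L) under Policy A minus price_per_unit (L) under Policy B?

-136

Policy A (V := 15, Q − 50):
  Q = 114 − 50 = 64
  V = 15
  L = 241 + 64 − 3·15 = 260
Policy B (Q + 11, V − 34):
  Q = 114 + 11 = 125
  V = 24 − 34 = -10
  L = 241 + 125 − 3·(-10) = 396
L: 260 − 396 = -136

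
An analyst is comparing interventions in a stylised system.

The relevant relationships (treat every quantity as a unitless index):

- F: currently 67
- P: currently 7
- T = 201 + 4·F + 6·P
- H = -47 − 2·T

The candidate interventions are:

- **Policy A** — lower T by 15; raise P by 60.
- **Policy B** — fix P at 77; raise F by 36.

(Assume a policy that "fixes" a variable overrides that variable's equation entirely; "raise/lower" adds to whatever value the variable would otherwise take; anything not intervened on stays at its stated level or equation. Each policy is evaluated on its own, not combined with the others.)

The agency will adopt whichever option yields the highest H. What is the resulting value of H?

Policy A (T − 15, P + 60):
  F = 67
  P = 7 + 60 = 67
  T = 201 + 4·67 + 6·67 (−15 from intervention) = 856
  H = -47 − 2·856 = -1759
Policy B (P := 77, F + 36):
  F = 67 + 36 = 103
  P = 77
  T = 201 + 4·103 + 6·77 = 1075
  H = -47 − 2·1075 = -2197
Comparing — Policy A: H=-1759, Policy B: H=-2197. Highest is -1759 (Policy A).

-1759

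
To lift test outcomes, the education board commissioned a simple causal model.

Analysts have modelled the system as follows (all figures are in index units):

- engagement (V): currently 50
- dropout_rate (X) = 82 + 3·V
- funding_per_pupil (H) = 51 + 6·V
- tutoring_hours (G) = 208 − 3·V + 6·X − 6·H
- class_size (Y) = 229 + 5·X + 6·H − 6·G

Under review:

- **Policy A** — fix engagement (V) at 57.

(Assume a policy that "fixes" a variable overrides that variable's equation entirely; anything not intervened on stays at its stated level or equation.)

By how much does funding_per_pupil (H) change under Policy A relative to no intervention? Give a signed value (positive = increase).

42

Baseline:
  V = 50
  H = 51 + 6·50 = 351
Policy A (V := 57):
  V = 57
  H = 51 + 6·57 = 393
Change in H: 393 − 351 = 42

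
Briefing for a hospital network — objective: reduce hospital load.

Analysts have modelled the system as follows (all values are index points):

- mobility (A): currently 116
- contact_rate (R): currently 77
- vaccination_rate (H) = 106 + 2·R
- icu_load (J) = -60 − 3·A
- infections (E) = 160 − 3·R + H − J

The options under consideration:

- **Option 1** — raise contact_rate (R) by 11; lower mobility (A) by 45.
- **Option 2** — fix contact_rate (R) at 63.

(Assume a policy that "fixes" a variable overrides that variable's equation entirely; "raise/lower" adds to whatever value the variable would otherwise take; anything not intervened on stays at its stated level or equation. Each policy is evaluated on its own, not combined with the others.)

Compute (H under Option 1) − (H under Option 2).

Option 1 (R + 11, A − 45):
  R = 77 + 11 = 88
  H = 106 + 2·88 = 282
Option 2 (R := 63):
  R = 63
  H = 106 + 2·63 = 232
H: 282 − 232 = 50

50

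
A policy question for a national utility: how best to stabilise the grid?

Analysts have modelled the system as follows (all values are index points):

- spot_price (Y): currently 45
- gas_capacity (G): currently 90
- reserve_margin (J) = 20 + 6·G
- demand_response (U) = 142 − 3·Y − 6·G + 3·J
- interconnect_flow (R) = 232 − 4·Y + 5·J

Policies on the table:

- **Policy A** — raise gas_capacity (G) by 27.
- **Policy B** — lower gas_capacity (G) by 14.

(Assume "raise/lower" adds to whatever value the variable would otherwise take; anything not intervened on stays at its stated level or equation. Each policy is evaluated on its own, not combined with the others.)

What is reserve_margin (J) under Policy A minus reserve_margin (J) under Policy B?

Policy A (G + 27):
  G = 90 + 27 = 117
  J = 20 + 6·117 = 722
Policy B (G − 14):
  G = 90 − 14 = 76
  J = 20 + 6·76 = 476
J: 722 − 476 = 246

246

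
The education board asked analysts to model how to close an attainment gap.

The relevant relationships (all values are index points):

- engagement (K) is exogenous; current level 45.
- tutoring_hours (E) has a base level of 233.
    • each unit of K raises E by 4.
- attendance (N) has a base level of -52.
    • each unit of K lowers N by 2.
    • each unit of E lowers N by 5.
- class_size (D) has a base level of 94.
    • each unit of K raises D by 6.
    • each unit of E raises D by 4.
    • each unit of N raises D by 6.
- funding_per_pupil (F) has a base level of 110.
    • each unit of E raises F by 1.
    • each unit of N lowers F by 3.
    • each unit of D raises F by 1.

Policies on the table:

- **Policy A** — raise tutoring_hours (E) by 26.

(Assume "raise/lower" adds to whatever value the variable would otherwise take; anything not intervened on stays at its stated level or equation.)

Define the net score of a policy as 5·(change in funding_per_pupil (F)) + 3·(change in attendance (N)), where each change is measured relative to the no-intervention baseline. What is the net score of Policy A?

-1690

Baseline:
  K = 45
  E = 233 + 4·45 = 413
  N = -52 − 2·45 − 5·413 = -2207
  D = 94 + 6·45 + 4·413 + 6·(-2207) = -11226
  F = 110 + 413 − 3·(-2207) + (-11226) = -4082
Policy A (E + 26):
  K = 45
  E = 233 + 4·45 (+26 from intervention) = 439
  N = -52 − 2·45 − 5·439 = -2337
  D = 94 + 6·45 + 4·439 + 6·(-2337) = -11902
  F = 110 + 439 − 3·(-2337) + (-11902) = -4342
ΔF = -4342 − (-4082) = -260; ΔN = -2337 − (-2207) = -130
Score = 5·(-260) + 3·(-130) = -1690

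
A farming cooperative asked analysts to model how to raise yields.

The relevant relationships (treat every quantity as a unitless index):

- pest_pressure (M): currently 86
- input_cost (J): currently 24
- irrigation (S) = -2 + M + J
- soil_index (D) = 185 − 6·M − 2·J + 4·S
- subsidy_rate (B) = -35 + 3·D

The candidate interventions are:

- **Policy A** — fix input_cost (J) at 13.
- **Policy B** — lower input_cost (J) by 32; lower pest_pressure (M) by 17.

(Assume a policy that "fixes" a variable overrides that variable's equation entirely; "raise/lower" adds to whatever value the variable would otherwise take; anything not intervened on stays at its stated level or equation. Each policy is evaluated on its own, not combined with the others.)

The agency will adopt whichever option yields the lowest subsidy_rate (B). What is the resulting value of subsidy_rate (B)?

Policy A (J := 13):
  M = 86
  J = 13
  S = -2 + 86 + 13 = 97
  D = 185 − 6·86 − 2·13 + 4·97 = 31
  B = -35 + 3·31 = 58
Policy B (J − 32, M − 17):
  M = 86 − 17 = 69
  J = 24 − 32 = -8
  S = -2 + 69 + (-8) = 59
  D = 185 − 6·69 − 2·(-8) + 4·59 = 23
  B = -35 + 3·23 = 34
Comparing — Policy A: B=58, Policy B: B=34. Lowest is 34 (Policy B).

34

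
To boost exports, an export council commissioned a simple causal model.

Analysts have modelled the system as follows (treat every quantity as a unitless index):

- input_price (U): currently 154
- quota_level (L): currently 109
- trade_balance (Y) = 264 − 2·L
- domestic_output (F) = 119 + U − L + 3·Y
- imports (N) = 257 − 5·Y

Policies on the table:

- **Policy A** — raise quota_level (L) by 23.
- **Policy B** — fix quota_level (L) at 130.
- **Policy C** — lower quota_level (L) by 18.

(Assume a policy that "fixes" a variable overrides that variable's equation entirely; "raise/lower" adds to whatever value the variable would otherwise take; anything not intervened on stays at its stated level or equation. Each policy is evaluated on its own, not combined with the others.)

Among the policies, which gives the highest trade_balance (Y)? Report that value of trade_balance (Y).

Policy A (L + 23):
  L = 109 + 23 = 132
  Y = 264 − 2·132 = 0
Policy B (L := 130):
  L = 130
  Y = 264 − 2·130 = 4
Policy C (L − 18):
  L = 109 − 18 = 91
  Y = 264 − 2·91 = 82
Comparing — Policy A: Y=0, Policy B: Y=4, Policy C: Y=82. Highest is 82 (Policy C).

82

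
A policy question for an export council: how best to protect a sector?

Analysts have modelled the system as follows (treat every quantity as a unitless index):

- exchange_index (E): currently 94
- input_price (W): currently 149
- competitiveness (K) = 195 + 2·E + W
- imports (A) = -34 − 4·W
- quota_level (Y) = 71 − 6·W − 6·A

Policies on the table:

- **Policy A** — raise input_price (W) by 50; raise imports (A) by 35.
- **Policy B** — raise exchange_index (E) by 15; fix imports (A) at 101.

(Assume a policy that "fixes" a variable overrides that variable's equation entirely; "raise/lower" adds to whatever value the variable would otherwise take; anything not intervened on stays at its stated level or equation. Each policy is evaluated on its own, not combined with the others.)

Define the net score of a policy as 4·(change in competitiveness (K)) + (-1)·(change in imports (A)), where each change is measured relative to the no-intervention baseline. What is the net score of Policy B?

Baseline:
  E = 94
  W = 149
  K = 195 + 2·94 + 149 = 532
  A = -34 − 4·149 = -630
Policy B (E + 15, A := 101):
  E = 94 + 15 = 109
  W = 149
  K = 195 + 2·109 + 149 = 562
  A = 101
ΔK = 562 − 532 = 30; ΔA = 101 − (-630) = 731
Score = 4·30 + (-1)·731 = -611

-611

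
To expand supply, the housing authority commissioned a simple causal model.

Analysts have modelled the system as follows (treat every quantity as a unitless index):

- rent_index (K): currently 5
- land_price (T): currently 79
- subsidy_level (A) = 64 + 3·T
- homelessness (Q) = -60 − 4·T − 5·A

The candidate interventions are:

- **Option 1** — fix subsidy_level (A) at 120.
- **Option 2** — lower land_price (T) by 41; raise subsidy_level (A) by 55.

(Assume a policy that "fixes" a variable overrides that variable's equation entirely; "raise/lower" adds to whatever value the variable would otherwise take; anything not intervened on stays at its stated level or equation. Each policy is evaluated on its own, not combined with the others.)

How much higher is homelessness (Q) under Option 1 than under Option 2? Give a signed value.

Option 1 (A := 120):
  T = 79
  A = 120
  Q = -60 − 4·79 − 5·120 = -976
Option 2 (T − 41, A + 55):
  T = 79 − 41 = 38
  A = 64 + 3·38 (+55 from intervention) = 233
  Q = -60 − 4·38 − 5·233 = -1377
Q: -976 − (-1377) = 401

401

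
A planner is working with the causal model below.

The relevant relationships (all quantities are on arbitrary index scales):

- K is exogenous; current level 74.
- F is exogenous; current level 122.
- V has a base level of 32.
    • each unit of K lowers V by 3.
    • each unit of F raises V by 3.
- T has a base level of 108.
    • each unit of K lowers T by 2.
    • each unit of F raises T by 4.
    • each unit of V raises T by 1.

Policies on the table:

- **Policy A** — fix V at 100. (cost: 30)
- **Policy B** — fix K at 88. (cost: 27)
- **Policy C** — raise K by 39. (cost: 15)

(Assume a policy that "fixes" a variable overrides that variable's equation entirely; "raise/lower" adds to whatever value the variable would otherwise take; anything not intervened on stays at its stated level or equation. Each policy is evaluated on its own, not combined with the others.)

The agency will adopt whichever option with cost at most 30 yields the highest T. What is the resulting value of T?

Policy A (V := 100):
  K = 74
  F = 122
  V = 100
  T = 108 − 2·74 + 4·122 + 100 = 548
Policy B (K := 88):
  K = 88
  F = 122
  V = 32 − 3·88 + 3·122 = 134
  T = 108 − 2·88 + 4·122 + 134 = 554
Policy C (K + 39):
  K = 74 + 39 = 113
  F = 122
  V = 32 − 3·113 + 3·122 = 59
  T = 108 − 2·113 + 4·122 + 59 = 429
Comparing — Policy A: T=548, Policy B: T=554, Policy C: T=429. Highest is 554 (Policy B).

554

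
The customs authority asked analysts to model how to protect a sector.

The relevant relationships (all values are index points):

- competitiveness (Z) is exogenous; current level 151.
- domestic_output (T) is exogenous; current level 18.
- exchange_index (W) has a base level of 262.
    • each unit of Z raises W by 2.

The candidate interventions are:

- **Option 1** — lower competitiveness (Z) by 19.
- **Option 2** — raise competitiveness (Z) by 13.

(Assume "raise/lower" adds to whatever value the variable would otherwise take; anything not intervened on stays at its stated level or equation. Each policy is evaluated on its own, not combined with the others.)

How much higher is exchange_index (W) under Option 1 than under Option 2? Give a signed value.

Option 1 (Z − 19):
  Z = 151 − 19 = 132
  W = 262 + 2·132 = 526
Option 2 (Z + 13):
  Z = 151 + 13 = 164
  W = 262 + 2·164 = 590
W: 526 − 590 = -64

-64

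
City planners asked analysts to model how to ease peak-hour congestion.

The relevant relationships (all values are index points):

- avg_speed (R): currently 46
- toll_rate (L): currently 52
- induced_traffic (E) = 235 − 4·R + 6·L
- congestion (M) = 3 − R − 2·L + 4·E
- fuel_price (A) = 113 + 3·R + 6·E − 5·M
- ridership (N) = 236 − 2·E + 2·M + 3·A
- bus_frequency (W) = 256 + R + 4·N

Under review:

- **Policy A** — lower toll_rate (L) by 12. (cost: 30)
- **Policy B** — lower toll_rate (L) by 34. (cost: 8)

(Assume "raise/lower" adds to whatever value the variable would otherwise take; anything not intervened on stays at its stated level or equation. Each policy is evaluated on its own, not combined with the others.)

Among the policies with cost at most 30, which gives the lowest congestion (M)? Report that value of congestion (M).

Policy A (L − 12):
  R = 46
  L = 52 − 12 = 40
  E = 235 − 4·46 + 6·40 = 291
  M = 3 − 46 − 2·40 + 4·291 = 1041
Policy B (L − 34):
  R = 46
  L = 52 − 34 = 18
  E = 235 − 4·46 + 6·18 = 159
  M = 3 − 46 − 2·18 + 4·159 = 557
Comparing — Policy A: M=1041, Policy B: M=557. Lowest is 557 (Policy B).

557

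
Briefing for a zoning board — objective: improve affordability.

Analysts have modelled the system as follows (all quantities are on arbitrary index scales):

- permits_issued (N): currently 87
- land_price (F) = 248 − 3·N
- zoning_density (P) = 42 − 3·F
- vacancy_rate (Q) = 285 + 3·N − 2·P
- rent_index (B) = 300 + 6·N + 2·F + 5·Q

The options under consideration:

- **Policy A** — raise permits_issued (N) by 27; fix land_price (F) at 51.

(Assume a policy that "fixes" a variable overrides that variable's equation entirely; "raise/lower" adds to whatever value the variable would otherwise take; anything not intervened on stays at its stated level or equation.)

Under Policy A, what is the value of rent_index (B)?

Policy A (N + 27, F := 51):
  N = 87 + 27 = 114
  F = 51
  P = 42 − 3·51 = -111
  Q = 285 + 3·114 − 2·(-111) = 849
  B = 300 + 6·114 + 2·51 + 5·849 = 5331

5331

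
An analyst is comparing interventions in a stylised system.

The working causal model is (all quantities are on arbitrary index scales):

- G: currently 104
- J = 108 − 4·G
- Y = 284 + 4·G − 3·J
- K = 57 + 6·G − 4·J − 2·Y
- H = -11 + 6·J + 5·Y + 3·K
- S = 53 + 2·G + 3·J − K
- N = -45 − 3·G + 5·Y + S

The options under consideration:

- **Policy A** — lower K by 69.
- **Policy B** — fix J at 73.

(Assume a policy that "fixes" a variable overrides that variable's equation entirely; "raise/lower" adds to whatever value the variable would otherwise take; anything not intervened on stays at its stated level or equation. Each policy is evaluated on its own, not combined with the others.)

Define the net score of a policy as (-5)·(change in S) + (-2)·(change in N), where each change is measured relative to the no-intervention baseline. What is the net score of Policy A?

Baseline:
  G = 104
  J = 108 − 4·104 = -308
  Y = 284 + 4·104 − 3·(-308) = 1624
  K = 57 + 6·104 − 4·(-308) − 2·1624 = -1335
  S = 53 + 2·104 + 3·(-308) − (-1335) = 672
  N = -45 − 3·104 + 5·1624 + 672 = 8435
Policy A (K − 69):
  G = 104
  J = 108 − 4·104 = -308
  Y = 284 + 4·104 − 3·(-308) = 1624
  K = 57 + 6·104 − 4·(-308) − 2·1624 (−69 from intervention) = -1404
  S = 53 + 2·104 + 3·(-308) − (-1404) = 741
  N = -45 − 3·104 + 5·1624 + 741 = 8504
ΔS = 741 − 672 = 69; ΔN = 8504 − 8435 = 69
Score = (-5)·69 + (-2)·69 = -483

-483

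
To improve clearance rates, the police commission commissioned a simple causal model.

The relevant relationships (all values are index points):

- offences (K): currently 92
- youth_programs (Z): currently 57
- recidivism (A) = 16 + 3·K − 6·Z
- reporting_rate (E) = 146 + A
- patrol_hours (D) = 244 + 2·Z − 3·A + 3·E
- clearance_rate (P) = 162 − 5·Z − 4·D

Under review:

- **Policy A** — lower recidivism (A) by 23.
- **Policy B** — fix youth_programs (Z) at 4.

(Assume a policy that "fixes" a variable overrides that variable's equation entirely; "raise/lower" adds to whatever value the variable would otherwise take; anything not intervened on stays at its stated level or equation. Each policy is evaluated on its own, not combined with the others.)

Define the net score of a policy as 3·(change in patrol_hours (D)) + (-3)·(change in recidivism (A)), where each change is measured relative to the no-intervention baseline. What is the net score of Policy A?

69

Baseline:
  K = 92
  Z = 57
  A = 16 + 3·92 − 6·57 = -50
  E = 146 + (-50) = 96
  D = 244 + 2·57 − 3·(-50) + 3·96 = 796
Policy A (A − 23):
  K = 92
  Z = 57
  A = 16 + 3·92 − 6·57 (−23 from intervention) = -73
  E = 146 + (-73) = 73
  D = 244 + 2·57 − 3·(-73) + 3·73 = 796
ΔD = 796 − 796 = 0; ΔA = -73 − (-50) = -23
Score = 3·0 + (-3)·(-23) = 69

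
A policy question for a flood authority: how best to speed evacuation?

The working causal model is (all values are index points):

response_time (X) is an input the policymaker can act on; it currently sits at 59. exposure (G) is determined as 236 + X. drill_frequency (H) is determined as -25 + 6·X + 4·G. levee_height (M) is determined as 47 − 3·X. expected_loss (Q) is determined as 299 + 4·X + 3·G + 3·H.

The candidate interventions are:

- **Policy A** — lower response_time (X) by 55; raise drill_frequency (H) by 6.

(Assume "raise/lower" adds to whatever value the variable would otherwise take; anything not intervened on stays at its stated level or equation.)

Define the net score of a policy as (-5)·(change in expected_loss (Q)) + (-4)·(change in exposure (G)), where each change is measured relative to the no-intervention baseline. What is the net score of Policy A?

10305

Baseline:
  X = 59
  G = 236 + 59 = 295
  H = -25 + 6·59 + 4·295 = 1509
  Q = 299 + 4·59 + 3·295 + 3·1509 = 5947
Policy A (X − 55, H + 6):
  X = 59 − 55 = 4
  G = 236 + 4 = 240
  H = -25 + 6·4 + 4·240 (+6 from intervention) = 965
  Q = 299 + 4·4 + 3·240 + 3·965 = 3930
ΔQ = 3930 − 5947 = -2017; ΔG = 240 − 295 = -55
Score = (-5)·(-2017) + (-4)·(-55) = 10305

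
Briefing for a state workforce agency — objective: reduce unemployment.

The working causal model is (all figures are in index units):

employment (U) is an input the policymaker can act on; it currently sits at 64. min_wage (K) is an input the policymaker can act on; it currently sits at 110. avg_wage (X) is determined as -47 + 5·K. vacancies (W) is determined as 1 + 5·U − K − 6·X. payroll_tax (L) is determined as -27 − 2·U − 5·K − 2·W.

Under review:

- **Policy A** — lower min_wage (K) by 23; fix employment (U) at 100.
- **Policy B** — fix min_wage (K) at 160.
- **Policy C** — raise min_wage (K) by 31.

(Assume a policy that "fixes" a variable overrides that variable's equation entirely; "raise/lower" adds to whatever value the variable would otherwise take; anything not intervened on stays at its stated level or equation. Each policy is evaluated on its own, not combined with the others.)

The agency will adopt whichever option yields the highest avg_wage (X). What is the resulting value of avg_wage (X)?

Policy A (K − 23, U := 100):
  K = 110 − 23 = 87
  X = -47 + 5·87 = 388
Policy B (K := 160):
  K = 160
  X = -47 + 5·160 = 753
Policy C (K + 31):
  K = 110 + 31 = 141
  X = -47 + 5·141 = 658
Comparing — Policy A: X=388, Policy B: X=753, Policy C: X=658. Highest is 753 (Policy B).

753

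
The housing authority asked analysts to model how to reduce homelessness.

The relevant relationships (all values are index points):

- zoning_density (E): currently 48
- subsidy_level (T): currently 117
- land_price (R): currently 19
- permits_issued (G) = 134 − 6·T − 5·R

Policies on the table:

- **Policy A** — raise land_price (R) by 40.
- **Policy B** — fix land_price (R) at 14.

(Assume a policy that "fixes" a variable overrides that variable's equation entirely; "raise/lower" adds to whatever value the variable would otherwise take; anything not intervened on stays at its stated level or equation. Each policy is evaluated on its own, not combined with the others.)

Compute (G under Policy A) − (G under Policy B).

-225

Policy A (R + 40):
  T = 117
  R = 19 + 40 = 59
  G = 134 − 6·117 − 5·59 = -863
Policy B (R := 14):
  T = 117
  R = 14
  G = 134 − 6·117 − 5·14 = -638
G: -863 − (-638) = -225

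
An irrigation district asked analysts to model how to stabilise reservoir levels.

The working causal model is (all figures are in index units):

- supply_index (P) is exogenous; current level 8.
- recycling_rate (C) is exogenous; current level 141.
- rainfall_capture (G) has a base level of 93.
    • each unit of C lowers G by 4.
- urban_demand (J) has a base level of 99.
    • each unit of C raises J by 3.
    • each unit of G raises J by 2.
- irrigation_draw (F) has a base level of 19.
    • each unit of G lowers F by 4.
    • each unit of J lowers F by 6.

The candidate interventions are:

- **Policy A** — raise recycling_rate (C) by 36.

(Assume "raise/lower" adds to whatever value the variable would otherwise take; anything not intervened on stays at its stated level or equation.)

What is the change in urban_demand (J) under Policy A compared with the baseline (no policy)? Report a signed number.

Baseline:
  C = 141
  G = 93 − 4·141 = -471
  J = 99 + 3·141 + 2·(-471) = -420
Policy A (C + 36):
  C = 141 + 36 = 177
  G = 93 − 4·177 = -615
  J = 99 + 3·177 + 2·(-615) = -600
Change in J: -600 − (-420) = -180

-180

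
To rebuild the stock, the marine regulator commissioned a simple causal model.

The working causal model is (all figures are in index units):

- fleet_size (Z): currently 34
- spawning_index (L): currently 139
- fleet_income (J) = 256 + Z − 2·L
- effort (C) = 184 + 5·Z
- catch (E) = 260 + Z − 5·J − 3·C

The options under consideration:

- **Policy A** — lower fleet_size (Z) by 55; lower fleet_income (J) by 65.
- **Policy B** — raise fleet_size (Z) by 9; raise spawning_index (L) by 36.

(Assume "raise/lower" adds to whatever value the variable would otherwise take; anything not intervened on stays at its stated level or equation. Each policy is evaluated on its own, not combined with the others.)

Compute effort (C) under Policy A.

79

Policy A (Z − 55, J − 65):
  Z = 34 − 55 = -21
  C = 184 + 5·(-21) = 79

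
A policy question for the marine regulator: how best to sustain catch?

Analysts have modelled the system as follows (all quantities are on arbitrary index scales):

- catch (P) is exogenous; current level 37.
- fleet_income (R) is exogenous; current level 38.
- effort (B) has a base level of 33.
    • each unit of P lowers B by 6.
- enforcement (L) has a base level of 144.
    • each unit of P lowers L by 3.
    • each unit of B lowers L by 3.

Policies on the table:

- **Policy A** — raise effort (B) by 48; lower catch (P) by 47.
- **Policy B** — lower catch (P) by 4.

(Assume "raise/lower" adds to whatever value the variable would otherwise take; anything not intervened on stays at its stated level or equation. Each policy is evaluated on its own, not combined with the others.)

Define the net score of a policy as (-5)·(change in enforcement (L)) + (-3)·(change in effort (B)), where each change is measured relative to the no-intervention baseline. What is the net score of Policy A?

Baseline:
  P = 37
  B = 33 − 6·37 = -189
  L = 144 − 3·37 − 3·(-189) = 600
Policy A (B + 48, P − 47):
  P = 37 − 47 = -10
  B = 33 − 6·(-10) (+48 from intervention) = 141
  L = 144 − 3·(-10) − 3·141 = -249
ΔL = -249 − 600 = -849; ΔB = 141 − (-189) = 330
Score = (-5)·(-849) + (-3)·330 = 3255

3255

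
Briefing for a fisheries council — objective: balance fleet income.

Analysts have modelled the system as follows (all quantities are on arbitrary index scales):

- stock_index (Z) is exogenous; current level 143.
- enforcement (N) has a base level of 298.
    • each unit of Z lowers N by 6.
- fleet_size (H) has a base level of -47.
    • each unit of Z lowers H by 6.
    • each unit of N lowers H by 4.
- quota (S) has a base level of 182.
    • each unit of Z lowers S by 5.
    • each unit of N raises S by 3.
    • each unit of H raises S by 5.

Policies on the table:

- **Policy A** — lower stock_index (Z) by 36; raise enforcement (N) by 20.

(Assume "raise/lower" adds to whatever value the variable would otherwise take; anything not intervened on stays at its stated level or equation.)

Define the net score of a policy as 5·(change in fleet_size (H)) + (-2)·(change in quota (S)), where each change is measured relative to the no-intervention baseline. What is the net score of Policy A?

Baseline:
  Z = 143
  N = 298 − 6·143 = -560
  H = -47 − 6·143 − 4·(-560) = 1335
  S = 182 − 5·143 + 3·(-560) + 5·1335 = 4462
Policy A (Z − 36, N + 20):
  Z = 143 − 36 = 107
  N = 298 − 6·107 (+20 from intervention) = -324
  H = -47 − 6·107 − 4·(-324) = 607
  S = 182 − 5·107 + 3·(-324) + 5·607 = 1710
ΔH = 607 − 1335 = -728; ΔS = 1710 − 4462 = -2752
Score = 5·(-728) + (-2)·(-2752) = 1864

1864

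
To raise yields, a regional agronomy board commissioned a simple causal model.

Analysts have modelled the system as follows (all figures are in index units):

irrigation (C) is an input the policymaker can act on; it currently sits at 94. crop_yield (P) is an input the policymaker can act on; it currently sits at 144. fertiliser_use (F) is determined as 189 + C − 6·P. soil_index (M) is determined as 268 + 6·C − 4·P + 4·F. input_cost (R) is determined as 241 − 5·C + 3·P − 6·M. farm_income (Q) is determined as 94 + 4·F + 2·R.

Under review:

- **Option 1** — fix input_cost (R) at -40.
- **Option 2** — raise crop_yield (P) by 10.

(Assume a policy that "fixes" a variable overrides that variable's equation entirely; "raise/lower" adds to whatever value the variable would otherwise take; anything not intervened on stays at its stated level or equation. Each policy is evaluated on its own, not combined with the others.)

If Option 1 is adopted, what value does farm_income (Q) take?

Option 1 (R := -40):
  C = 94
  P = 144
  F = 189 + 94 − 6·144 = -581
  M = 268 + 6·94 − 4·144 + 4·(-581) = -2068
  R = -40
  Q = 94 + 4·(-581) + 2·(-40) = -2310

-2310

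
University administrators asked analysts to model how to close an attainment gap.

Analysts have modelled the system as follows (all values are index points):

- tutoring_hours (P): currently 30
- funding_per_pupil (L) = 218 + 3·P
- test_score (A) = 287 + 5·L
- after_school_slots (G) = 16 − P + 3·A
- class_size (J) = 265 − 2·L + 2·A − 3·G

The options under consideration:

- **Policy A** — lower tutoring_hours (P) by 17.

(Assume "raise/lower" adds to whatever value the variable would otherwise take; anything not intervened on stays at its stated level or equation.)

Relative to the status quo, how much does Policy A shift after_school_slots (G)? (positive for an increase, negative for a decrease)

Baseline:
  P = 30
  L = 218 + 3·30 = 308
  A = 287 + 5·308 = 1827
  G = 16 − 30 + 3·1827 = 5467
Policy A (P − 17):
  P = 30 − 17 = 13
  L = 218 + 3·13 = 257
  A = 287 + 5·257 = 1572
  G = 16 − 13 + 3·1572 = 4719
Change in G: 4719 − 5467 = -748

-748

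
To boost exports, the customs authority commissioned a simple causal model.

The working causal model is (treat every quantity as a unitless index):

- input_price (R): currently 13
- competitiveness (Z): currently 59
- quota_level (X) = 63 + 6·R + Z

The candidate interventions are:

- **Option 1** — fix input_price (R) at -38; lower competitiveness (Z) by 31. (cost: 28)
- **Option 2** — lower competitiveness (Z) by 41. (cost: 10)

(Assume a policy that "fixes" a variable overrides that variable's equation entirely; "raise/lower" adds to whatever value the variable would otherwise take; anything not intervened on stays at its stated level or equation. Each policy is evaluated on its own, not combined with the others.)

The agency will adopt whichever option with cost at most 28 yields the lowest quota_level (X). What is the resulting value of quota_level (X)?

-137

Option 1 (R := -38, Z − 31):
  R = -38
  Z = 59 − 31 = 28
  X = 63 + 6·(-38) + 28 = -137
Option 2 (Z − 41):
  R = 13
  Z = 59 − 41 = 18
  X = 63 + 6·13 + 18 = 159
Comparing — Option 1: X=-137, Option 2: X=159. Lowest is -137 (Option 1).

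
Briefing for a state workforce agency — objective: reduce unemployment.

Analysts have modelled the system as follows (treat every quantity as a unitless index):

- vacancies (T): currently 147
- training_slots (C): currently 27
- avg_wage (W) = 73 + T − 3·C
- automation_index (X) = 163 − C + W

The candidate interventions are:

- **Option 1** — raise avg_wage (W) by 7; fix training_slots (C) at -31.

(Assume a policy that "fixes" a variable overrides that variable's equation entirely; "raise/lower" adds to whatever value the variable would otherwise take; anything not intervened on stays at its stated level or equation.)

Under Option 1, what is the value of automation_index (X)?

Option 1 (W + 7, C := -31):
  T = 147
  C = -31
  W = 73 + 147 − 3·(-31) (+7 from intervention) = 320
  X = 163 − (-31) + 320 = 514

514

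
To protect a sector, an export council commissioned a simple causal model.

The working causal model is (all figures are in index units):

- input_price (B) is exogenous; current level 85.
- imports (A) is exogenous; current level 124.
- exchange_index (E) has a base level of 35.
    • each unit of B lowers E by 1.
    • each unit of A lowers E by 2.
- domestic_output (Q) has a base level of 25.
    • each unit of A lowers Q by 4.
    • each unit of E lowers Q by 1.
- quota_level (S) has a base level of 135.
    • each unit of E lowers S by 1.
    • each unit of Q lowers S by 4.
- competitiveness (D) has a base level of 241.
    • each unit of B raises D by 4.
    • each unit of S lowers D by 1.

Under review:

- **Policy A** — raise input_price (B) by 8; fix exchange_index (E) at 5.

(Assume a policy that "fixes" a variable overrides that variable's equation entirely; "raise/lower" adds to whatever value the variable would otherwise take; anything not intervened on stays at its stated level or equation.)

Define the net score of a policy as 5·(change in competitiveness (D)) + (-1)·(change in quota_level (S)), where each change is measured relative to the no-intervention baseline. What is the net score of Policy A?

-5294

Baseline:
  B = 85
  A = 124
  E = 35 − 85 − 2·124 = -298
  Q = 25 − 4·124 − (-298) = -173
  S = 135 − (-298) − 4·(-173) = 1125
  D = 241 + 4·85 − 1125 = -544
Policy A (B + 8, E := 5):
  B = 85 + 8 = 93
  A = 124
  E = 5
  Q = 25 − 4·124 − 5 = -476
  S = 135 − 5 − 4·(-476) = 2034
  D = 241 + 4·93 − 2034 = -1421
ΔD = -1421 − (-544) = -877; ΔS = 2034 − 1125 = 909
Score = 5·(-877) + (-1)·909 = -5294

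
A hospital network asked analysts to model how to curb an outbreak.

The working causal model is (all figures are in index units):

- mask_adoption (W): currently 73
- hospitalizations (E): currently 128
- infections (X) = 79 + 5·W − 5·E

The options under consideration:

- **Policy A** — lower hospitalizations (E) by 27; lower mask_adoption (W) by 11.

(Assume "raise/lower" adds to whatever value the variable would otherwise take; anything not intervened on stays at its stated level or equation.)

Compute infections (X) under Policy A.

Policy A (E − 27, W − 11):
  W = 73 − 11 = 62
  E = 128 − 27 = 101
  X = 79 + 5·62 − 5·101 = -116

-116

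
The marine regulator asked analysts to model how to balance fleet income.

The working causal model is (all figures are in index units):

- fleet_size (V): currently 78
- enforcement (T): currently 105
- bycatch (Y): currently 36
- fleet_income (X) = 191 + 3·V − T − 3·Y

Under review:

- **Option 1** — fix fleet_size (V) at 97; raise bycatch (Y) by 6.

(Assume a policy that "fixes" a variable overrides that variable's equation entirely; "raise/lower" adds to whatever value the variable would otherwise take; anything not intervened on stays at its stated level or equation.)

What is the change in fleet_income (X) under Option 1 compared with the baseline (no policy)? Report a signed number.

Baseline:
  V = 78
  T = 105
  Y = 36
  X = 191 + 3·78 − 105 − 3·36 = 212
Option 1 (V := 97, Y + 6):
  V = 97
  T = 105
  Y = 36 + 6 = 42
  X = 191 + 3·97 − 105 − 3·42 = 251
Change in X: 251 − 212 = 39

39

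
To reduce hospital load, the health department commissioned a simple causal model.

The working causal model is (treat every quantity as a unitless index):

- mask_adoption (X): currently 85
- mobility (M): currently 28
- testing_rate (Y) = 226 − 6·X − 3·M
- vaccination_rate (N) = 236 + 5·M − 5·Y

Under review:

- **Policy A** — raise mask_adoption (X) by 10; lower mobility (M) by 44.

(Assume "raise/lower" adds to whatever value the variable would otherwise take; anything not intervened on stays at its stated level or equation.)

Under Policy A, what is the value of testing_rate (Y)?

-296

Policy A (X + 10, M − 44):
  X = 85 + 10 = 95
  M = 28 − 44 = -16
  Y = 226 − 6·95 − 3·(-16) = -296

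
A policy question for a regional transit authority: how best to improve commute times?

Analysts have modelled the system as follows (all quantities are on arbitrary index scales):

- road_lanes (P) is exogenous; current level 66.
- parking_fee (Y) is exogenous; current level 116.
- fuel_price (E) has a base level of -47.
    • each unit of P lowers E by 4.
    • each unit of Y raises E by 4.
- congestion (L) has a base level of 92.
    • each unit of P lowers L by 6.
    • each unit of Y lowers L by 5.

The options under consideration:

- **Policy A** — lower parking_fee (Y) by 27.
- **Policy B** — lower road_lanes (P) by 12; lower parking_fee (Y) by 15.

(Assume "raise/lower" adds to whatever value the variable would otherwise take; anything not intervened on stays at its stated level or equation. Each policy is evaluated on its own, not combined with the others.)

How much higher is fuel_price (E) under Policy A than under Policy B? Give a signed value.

-96

Policy A (Y − 27):
  P = 66
  Y = 116 − 27 = 89
  E = -47 − 4·66 + 4·89 = 45
Policy B (P − 12, Y − 15):
  P = 66 − 12 = 54
  Y = 116 − 15 = 101
  E = -47 − 4·54 + 4·101 = 141
E: 45 − 141 = -96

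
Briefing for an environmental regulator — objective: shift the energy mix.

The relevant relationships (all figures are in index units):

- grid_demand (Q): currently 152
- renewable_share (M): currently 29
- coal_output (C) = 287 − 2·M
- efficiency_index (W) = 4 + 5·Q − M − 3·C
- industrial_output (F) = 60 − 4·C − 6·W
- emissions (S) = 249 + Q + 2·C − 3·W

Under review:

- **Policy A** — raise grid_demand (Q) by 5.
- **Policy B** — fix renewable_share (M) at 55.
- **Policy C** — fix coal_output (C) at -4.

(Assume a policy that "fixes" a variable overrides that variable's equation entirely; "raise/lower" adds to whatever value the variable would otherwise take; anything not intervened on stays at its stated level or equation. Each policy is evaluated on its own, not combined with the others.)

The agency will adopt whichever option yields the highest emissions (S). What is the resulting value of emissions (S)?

Policy A (Q + 5):
  Q = 152 + 5 = 157
  M = 29
  C = 287 − 2·29 = 229
  W = 4 + 5·157 − 29 − 3·229 = 73
  S = 249 + 157 + 2·229 − 3·73 = 645
Policy B (M := 55):
  Q = 152
  M = 55
  C = 287 − 2·55 = 177
  W = 4 + 5·152 − 55 − 3·177 = 178
  S = 249 + 152 + 2·177 − 3·178 = 221
Policy C (C := -4):
  Q = 152
  M = 29
  C = -4
  W = 4 + 5·152 − 29 − 3·(-4) = 747
  S = 249 + 152 + 2·(-4) − 3·747 = -1848
Comparing — Policy A: S=645, Policy B: S=221, Policy C: S=-1848. Highest is 645 (Policy A).

645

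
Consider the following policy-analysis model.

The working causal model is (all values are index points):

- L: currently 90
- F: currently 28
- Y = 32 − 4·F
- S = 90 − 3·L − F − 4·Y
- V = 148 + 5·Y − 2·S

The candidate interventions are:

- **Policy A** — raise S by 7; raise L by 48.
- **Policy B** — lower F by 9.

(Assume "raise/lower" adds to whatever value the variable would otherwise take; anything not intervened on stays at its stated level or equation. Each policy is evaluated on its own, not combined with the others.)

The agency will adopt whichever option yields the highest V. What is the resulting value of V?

Policy A (S + 7, L + 48):
  L = 90 + 48 = 138
  F = 28
  Y = 32 − 4·28 = -80
  S = 90 − 3·138 − 28 − 4·(-80) (+7 from intervention) = -25
  V = 148 + 5·(-80) − 2·(-25) = -202
Policy B (F − 9):
  L = 90
  F = 28 − 9 = 19
  Y = 32 − 4·19 = -44
  S = 90 − 3·90 − 19 − 4·(-44) = -23
  V = 148 + 5·(-44) − 2·(-23) = -26
Comparing — Policy A: V=-202, Policy B: V=-26. Highest is -26 (Policy B).

-26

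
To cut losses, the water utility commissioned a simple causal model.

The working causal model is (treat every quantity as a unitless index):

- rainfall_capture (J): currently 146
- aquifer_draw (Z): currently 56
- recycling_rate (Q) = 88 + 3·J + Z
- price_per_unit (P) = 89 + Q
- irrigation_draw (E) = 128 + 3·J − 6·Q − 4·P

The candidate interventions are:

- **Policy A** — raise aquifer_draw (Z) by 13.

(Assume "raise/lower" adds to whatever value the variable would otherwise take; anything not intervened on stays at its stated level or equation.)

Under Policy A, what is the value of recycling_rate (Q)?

Policy A (Z + 13):
  J = 146
  Z = 56 + 13 = 69
  Q = 88 + 3·146 + 69 = 595

595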